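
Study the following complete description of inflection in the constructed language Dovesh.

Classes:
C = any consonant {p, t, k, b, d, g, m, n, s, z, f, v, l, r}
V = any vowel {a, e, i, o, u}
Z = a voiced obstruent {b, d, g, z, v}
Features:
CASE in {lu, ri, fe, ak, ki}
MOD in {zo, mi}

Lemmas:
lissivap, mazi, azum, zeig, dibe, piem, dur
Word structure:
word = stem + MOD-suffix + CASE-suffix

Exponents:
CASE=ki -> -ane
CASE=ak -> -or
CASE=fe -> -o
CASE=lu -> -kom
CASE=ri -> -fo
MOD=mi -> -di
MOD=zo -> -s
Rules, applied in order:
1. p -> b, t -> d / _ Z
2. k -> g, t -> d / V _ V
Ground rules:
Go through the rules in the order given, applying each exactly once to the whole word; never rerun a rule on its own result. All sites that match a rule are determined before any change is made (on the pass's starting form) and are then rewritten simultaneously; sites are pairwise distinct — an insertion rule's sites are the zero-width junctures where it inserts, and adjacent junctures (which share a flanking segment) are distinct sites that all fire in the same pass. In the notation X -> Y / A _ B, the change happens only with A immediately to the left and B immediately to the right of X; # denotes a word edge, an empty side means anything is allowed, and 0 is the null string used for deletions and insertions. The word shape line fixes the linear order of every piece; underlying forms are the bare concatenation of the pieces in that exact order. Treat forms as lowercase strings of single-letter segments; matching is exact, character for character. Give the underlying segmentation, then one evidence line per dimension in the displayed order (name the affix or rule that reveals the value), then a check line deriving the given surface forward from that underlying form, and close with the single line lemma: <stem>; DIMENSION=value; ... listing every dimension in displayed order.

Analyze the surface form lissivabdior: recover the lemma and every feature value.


underlying: lissivap-di-or
CASE=ak - signalled by the affix -or
MOD=mi - signalled by the affix -di
check: lissivapdior -> lissivabdior -> lissivabdior
lemma: lissivap; CASE=ak; MOD=mi


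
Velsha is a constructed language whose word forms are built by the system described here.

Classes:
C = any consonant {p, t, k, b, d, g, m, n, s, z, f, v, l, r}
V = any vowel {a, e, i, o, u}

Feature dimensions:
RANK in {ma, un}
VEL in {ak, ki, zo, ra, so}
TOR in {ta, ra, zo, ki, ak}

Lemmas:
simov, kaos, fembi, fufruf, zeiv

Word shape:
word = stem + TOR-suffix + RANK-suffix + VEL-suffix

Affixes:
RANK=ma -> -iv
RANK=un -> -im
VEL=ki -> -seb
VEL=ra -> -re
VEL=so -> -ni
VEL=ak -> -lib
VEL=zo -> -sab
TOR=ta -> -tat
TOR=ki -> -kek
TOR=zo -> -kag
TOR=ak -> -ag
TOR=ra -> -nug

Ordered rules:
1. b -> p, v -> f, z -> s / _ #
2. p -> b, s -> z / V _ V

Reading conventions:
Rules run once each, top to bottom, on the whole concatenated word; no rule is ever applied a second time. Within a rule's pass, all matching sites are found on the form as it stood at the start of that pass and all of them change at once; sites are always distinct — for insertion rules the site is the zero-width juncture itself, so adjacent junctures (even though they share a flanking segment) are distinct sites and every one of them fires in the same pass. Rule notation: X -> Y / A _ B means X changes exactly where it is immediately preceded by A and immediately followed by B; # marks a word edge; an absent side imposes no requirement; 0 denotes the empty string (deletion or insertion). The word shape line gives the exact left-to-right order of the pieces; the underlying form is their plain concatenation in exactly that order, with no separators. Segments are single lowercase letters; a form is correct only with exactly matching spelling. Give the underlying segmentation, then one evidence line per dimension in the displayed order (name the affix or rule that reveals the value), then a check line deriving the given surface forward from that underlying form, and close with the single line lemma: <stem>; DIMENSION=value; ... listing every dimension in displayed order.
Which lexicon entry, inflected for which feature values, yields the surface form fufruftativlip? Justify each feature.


underlying: fufruf-tat-iv-lib
RANK=ma - signalled by the affix -iv
VEL=ak - signalled by the affix -lib
TOR=ta - signalled by the affix -tat
check: fufruftativlib -> fufruftativlip -> fufruftativlip
lemma: fufruf; RANK=ma; VEL=ak; TOR=ta


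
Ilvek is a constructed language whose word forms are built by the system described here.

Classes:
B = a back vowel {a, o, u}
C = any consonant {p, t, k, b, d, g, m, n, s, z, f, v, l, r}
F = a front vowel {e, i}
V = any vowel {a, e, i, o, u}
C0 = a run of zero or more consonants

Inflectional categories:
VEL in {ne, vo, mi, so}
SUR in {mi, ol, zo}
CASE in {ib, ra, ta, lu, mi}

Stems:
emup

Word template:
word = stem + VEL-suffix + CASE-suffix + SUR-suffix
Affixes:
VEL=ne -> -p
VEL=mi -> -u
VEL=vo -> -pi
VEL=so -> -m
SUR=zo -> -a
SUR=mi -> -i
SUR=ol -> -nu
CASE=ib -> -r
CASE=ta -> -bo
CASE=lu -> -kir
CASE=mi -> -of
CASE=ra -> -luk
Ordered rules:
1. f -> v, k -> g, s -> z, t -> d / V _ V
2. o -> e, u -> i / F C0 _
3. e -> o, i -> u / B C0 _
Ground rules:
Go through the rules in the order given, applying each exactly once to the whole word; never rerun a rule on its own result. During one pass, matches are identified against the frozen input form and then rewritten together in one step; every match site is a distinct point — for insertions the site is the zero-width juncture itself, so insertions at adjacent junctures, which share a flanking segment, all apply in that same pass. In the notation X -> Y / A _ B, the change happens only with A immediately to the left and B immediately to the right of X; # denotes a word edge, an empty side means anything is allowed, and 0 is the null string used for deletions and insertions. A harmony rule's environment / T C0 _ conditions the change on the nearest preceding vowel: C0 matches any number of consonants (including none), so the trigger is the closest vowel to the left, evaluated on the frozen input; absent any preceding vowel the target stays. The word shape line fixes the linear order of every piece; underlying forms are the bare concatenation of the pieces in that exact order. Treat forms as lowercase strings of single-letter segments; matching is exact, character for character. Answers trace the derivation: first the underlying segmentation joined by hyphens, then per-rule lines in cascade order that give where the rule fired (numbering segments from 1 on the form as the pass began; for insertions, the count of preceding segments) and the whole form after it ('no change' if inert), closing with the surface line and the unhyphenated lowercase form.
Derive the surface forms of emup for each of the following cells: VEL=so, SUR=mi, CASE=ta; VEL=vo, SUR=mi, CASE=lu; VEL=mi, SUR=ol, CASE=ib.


cell VEL=so, SUR=mi, CASE=ta:
underlying: emup-m-bo-i
1. f -> v, k -> g, s -> z, t -> d / V _ V: no change
2. o -> e, u -> i / F C0 _: fires at position(s) 3: emipmboi
3. e -> o, i -> u / B C0 _: fires at position(s) 8: emipmbou
surface: emipmbou

cell VEL=vo, SUR=mi, CASE=lu:
underlying: emup-pi-kir-i
1. f -> v, k -> g, s -> z, t -> d / V _ V: fires at position(s) 7: emuppigiri
2. o -> e, u -> i / F C0 _: fires at position(s) 3: emippigiri
3. e -> o, i -> u / B C0 _: no change
surface: emippigiri

cell VEL=mi, SUR=ol, CASE=ib:
underlying: emup-u-r-nu
1. f -> v, k -> g, s -> z, t -> d / V _ V: no change
2. o -> e, u -> i / F C0 _: fires at position(s) 3: emipurnu
3. e -> o, i -> u / B C0 _: no change
surface: emipurnu


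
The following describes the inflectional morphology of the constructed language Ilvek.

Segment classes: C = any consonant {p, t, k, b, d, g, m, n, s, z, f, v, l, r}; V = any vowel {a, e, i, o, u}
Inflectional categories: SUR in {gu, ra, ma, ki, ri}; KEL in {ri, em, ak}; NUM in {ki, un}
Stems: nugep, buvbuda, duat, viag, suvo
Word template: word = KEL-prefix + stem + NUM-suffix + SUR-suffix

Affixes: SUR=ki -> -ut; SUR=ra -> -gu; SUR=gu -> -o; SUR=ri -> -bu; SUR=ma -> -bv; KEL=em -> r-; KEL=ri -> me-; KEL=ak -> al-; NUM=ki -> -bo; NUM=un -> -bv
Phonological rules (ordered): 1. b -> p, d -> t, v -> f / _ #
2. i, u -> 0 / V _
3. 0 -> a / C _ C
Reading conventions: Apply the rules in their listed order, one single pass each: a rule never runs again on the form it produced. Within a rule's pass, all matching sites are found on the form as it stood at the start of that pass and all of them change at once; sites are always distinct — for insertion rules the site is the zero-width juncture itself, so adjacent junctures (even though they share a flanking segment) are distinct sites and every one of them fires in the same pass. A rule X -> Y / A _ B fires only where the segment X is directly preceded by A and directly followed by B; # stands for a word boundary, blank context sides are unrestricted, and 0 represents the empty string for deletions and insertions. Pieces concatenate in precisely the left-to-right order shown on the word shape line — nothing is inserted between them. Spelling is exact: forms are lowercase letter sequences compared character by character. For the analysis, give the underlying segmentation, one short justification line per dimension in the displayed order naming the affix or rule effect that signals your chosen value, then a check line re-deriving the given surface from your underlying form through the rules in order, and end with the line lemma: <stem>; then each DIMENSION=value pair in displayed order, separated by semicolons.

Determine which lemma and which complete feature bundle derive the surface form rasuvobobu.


underlying: r-suvo-bo-bu
SUR=ri - signalled by the affix -bu
KEL=em - signalled by the affix r-
NUM=ki - signalled by the affix -bo
check: rsuvobobu -> rsuvobobu -> rsuvobobu -> rasuvobobu
lemma: suvo; SUR=ri; KEL=em; NUM=ki


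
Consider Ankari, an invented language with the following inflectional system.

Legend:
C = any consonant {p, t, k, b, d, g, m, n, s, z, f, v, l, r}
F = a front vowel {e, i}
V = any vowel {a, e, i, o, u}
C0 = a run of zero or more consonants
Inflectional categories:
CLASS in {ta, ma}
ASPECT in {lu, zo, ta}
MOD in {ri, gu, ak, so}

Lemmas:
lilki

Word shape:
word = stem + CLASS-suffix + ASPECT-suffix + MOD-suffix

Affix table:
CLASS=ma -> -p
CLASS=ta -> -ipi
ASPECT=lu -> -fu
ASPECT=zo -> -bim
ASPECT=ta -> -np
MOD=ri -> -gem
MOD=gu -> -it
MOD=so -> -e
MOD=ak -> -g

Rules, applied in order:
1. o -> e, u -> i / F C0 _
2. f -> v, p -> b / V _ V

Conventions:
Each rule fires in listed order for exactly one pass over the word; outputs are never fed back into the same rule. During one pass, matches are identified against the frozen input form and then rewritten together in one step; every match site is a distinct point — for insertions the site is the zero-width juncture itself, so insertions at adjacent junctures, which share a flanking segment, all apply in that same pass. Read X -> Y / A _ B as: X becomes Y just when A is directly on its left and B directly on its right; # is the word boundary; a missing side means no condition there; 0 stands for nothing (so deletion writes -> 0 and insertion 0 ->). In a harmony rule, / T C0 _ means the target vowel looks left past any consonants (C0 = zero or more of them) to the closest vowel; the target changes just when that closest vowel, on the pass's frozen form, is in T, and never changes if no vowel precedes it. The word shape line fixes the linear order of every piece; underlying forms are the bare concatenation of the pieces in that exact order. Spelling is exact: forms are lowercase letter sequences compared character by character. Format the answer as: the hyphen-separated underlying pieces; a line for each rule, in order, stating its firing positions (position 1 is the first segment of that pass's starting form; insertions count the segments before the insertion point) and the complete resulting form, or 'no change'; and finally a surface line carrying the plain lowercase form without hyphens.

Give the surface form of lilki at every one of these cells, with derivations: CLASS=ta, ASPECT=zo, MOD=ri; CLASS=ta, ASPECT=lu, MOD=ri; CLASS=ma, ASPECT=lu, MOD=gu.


cell CLASS=ta, ASPECT=zo, MOD=ri:
underlying: lilki-ipi-bim-gem
1. o -> e, u -> i / F C0 _: no change
2. f -> v, p -> b / V _ V: fires at position(s) 7: lilkiibibimgem
surface: lilkiibibimgem

cell CLASS=ta, ASPECT=lu, MOD=ri:
underlying: lilki-ipi-fu-gem
1. o -> e, u -> i / F C0 _: fires at position(s) 10: lilkiipifigem
2. f -> v, p -> b / V _ V: fires at position(s) 7, 9: lilkiibivigem
surface: lilkiibivigem

cell CLASS=ma, ASPECT=lu, MOD=gu:
underlying: lilki-p-fu-it
1. o -> e, u -> i / F C0 _: fires at position(s) 8: lilkipfiit
2. f -> v, p -> b / V _ V: no change
surface: lilkipfiit


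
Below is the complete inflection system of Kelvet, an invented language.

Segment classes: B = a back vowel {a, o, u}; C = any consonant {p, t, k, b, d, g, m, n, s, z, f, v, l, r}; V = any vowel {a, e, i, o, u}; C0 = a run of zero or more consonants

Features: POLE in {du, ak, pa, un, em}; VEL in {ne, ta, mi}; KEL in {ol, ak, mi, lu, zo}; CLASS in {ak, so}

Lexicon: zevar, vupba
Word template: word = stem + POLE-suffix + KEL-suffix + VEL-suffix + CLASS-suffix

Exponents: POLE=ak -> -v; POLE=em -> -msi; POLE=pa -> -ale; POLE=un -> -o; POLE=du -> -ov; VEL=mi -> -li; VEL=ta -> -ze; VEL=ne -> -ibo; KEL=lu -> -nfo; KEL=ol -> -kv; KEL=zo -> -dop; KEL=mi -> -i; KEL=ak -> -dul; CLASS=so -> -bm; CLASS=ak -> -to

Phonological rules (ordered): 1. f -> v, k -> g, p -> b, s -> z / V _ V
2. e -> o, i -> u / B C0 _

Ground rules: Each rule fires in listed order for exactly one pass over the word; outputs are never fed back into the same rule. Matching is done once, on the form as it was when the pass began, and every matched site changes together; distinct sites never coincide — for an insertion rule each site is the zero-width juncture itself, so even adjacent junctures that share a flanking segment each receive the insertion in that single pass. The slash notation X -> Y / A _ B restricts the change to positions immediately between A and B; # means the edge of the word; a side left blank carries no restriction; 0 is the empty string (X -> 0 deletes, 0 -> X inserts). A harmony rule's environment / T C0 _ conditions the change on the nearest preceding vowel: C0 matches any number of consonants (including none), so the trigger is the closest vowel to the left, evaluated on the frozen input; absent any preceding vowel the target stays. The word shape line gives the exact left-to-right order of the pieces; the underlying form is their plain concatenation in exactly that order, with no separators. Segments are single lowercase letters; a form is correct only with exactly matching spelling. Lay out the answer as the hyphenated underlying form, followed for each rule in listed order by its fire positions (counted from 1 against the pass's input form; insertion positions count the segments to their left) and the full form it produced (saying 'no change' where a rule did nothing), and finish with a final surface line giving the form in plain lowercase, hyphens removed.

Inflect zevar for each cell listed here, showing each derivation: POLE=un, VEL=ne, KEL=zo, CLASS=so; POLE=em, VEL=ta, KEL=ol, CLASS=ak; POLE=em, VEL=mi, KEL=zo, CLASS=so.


cell POLE=un, VEL=ne, KEL=zo, CLASS=so:
underlying: zevar-o-dop-ibo-bm
1. f -> v, k -> g, p -> b, s -> z / V _ V: fires at position(s) 9: zevarodobibobm
2. e -> o, i -> u / B C0 _: fires at position(s) 10: zevarodobubobm
surface: zevarodobubobm

cell POLE=em, VEL=ta, KEL=ol, CLASS=ak:
underlying: zevar-msi-kv-ze-to
1. f -> v, k -> g, p -> b, s -> z / V _ V: no change
2. e -> o, i -> u / B C0 _: fires at position(s) 8: zevarmsukvzeto
surface: zevarmsukvzeto

cell POLE=em, VEL=mi, KEL=zo, CLASS=so:
underlying: zevar-msi-dop-li-bm
1. f -> v, k -> g, p -> b, s -> z / V _ V: no change
2. e -> o, i -> u / B C0 _: fires at position(s) 8, 13: zevarmsudoplubm
surface: zevarmsudoplubm


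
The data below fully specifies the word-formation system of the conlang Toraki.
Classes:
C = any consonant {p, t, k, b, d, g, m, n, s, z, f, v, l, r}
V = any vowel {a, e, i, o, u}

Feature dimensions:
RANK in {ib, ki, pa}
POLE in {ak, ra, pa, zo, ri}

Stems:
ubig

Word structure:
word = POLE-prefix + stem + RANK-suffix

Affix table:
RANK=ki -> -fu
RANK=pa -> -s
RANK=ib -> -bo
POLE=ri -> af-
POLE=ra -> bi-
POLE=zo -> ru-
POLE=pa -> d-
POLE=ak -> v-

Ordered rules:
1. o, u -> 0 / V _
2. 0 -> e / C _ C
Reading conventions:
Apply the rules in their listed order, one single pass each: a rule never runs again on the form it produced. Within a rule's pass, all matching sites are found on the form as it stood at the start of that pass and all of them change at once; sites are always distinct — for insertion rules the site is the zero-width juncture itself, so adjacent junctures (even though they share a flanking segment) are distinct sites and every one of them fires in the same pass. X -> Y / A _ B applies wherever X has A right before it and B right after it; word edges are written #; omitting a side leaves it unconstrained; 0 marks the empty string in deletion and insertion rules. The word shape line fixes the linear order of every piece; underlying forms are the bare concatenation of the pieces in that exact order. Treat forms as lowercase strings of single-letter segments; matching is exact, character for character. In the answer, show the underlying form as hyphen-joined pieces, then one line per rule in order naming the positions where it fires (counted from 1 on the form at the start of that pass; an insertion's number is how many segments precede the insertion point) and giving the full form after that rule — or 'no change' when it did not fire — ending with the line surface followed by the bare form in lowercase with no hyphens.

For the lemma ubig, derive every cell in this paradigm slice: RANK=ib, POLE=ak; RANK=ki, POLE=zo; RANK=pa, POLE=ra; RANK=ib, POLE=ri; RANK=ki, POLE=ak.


cell RANK=ib, POLE=ak:
underlying: v-ubig-bo
1. o, u -> 0 / V _: no change
2. 0 -> e / C _ C: inserts after position(s) 5: vubigebo
surface: vubigebo

cell RANK=ki, POLE=zo:
underlying: ru-ubig-fu
1. o, u -> 0 / V _: fires at position(s) 3: rubigfu
2. 0 -> e / C _ C: inserts after position(s) 5: rubigefu
surface: rubigefu

cell RANK=pa, POLE=ra:
underlying: bi-ubig-s
1. o, u -> 0 / V _: fires at position(s) 3: bibigs
2. 0 -> e / C _ C: inserts after position(s) 5: bibiges
surface: bibiges

cell RANK=ib, POLE=ri:
underlying: af-ubig-bo
1. o, u -> 0 / V _: no change
2. 0 -> e / C _ C: inserts after position(s) 6: afubigebo
surface: afubigebo

cell RANK=ki, POLE=ak:
underlying: v-ubig-fu
1. o, u -> 0 / V _: no change
2. 0 -> e / C _ C: inserts after position(s) 5: vubigefu
surface: vubigefu


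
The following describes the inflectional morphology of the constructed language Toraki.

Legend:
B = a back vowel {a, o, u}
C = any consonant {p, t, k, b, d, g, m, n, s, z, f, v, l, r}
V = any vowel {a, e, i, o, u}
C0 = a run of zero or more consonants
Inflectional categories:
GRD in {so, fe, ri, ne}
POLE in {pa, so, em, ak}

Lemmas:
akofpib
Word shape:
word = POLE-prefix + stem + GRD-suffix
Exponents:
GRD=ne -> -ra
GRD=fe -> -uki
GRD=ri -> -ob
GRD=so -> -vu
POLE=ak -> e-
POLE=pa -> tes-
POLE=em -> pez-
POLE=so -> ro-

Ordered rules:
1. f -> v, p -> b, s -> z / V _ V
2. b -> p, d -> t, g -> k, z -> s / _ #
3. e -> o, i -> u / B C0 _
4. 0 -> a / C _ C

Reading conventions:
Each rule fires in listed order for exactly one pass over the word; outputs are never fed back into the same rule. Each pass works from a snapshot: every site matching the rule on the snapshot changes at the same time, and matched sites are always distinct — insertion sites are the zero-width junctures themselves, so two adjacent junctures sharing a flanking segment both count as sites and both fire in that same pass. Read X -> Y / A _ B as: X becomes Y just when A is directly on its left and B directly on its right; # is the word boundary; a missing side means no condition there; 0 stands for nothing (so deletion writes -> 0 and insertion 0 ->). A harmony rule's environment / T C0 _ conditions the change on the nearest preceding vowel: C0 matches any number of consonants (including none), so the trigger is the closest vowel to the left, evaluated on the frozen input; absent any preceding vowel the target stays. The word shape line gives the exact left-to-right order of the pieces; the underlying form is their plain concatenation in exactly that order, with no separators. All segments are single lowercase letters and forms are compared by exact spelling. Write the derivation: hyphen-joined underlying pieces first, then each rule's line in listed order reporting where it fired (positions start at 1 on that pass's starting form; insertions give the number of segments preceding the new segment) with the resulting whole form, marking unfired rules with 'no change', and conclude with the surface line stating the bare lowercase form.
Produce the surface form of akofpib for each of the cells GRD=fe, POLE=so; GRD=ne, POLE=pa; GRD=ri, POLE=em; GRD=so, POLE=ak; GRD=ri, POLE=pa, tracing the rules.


cell GRD=fe, POLE=so:
underlying: ro-akofpib-uki
1. f -> v, p -> b, s -> z / V _ V: no change
2. b -> p, d -> t, g -> k, z -> s / _ #: no change
3. e -> o, i -> u / B C0 _: fires at position(s) 8, 12: roakofpubuku
4. 0 -> a / C _ C: inserts after position(s) 6: roakofapubuku
surface: roakofapubuku

cell GRD=ne, POLE=pa:
underlying: tes-akofpib-ra
1. f -> v, p -> b, s -> z / V _ V: fires at position(s) 3: tezakofpibra
2. b -> p, d -> t, g -> k, z -> s / _ #: no change
3. e -> o, i -> u / B C0 _: fires at position(s) 9: tezakofpubra
4. 0 -> a / C _ C: inserts after position(s) 7, 10: tezakofapubara
surface: tezakofapubara

cell GRD=ri, POLE=em:
underlying: pez-akofpib-ob
1. f -> v, p -> b, s -> z / V _ V: no change
2. b -> p, d -> t, g -> k, z -> s / _ #: fires at position(s) 12: pezakofpibop
3. e -> o, i -> u / B C0 _: fires at position(s) 9: pezakofpubop
4. 0 -> a / C _ C: inserts after position(s) 7: pezakofapubop
surface: pezakofapubop

cell GRD=so, POLE=ak:
underlying: e-akofpib-vu
1. f -> v, p -> b, s -> z / V _ V: no change
2. b -> p, d -> t, g -> k, z -> s / _ #: no change
3. e -> o, i -> u / B C0 _: fires at position(s) 7: eakofpubvu
4. 0 -> a / C _ C: inserts after position(s) 5, 8: eakofapubavu
surface: eakofapubavu

cell GRD=ri, POLE=pa:
underlying: tes-akofpib-ob
1. f -> v, p -> b, s -> z / V _ V: fires at position(s) 3: tezakofpibob
2. b -> p, d -> t, g -> k, z -> s / _ #: fires at position(s) 12: tezakofpibop
3. e -> o, i -> u / B C0 _: fires at position(s) 9: tezakofpubop
4. 0 -> a / C _ C: inserts after position(s) 7: tezakofapubop
surface: tezakofapubop


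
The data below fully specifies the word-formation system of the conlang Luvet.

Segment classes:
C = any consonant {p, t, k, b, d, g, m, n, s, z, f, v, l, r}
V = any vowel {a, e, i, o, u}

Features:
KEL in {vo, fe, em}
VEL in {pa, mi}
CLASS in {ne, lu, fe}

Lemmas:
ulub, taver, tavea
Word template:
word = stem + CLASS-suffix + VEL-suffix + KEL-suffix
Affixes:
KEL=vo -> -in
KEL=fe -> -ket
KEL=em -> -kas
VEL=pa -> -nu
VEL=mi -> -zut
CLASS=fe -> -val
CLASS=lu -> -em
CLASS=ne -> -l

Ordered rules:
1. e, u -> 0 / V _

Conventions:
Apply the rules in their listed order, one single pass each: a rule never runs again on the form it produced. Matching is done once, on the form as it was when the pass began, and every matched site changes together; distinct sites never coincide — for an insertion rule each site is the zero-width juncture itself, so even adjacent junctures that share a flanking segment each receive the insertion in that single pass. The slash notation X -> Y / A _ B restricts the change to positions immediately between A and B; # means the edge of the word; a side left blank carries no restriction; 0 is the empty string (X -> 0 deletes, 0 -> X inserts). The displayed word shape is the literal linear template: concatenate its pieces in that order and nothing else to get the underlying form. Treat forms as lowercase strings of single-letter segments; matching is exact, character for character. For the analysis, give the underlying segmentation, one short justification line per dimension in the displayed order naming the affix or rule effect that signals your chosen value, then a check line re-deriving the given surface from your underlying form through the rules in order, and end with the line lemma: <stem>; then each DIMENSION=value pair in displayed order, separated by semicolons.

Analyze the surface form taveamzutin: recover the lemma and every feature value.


underlying: tavea-em-zut-in
KEL=vo - signalled by the affix -in
VEL=mi - signalled by the affix -zut
CLASS=lu - signalled by the affix -em
check: taveaemzutin -> taveamzutin
lemma: tavea; KEL=vo; VEL=mi; CLASS=lu


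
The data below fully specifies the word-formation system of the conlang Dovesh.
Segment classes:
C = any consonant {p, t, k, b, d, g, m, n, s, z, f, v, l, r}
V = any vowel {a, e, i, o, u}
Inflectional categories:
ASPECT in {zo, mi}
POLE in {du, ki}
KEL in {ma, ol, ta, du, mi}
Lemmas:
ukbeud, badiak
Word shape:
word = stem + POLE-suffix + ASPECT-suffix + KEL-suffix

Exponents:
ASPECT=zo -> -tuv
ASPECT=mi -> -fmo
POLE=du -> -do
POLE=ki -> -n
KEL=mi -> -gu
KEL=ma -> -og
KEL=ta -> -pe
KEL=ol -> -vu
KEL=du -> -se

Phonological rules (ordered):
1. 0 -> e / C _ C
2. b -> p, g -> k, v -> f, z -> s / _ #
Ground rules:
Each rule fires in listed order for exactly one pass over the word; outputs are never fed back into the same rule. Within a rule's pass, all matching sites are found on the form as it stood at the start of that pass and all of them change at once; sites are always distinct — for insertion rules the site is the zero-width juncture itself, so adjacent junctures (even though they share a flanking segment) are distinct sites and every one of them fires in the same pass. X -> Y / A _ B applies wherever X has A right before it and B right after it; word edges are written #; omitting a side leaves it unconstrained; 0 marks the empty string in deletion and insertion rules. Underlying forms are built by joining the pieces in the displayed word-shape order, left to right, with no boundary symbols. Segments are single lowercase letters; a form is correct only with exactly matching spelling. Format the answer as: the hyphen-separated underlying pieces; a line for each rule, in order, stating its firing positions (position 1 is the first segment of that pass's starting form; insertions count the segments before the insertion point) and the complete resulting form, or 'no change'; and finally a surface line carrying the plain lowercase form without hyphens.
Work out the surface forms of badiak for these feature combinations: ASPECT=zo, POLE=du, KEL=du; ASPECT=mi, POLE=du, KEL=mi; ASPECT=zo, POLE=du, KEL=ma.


cell ASPECT=zo, POLE=du, KEL=du:
underlying: badiak-do-tuv-se
1. 0 -> e / C _ C: inserts after position(s) 6, 11: badiakedotuvese
2. b -> p, g -> k, v -> f, z -> s / _ #: no change
surface: badiakedotuvese

cell ASPECT=mi, POLE=du, KEL=mi:
underlying: badiak-do-fmo-gu
1. 0 -> e / C _ C: inserts after position(s) 6, 9: badiakedofemogu
2. b -> p, g -> k, v -> f, z -> s / _ #: no change
surface: badiakedofemogu

cell ASPECT=zo, POLE=du, KEL=ma:
underlying: badiak-do-tuv-og
1. 0 -> e / C _ C: inserts after position(s) 6: badiakedotuvog
2. b -> p, g -> k, v -> f, z -> s / _ #: fires at position(s) 14: badiakedotuvok
surface: badiakedotuvok


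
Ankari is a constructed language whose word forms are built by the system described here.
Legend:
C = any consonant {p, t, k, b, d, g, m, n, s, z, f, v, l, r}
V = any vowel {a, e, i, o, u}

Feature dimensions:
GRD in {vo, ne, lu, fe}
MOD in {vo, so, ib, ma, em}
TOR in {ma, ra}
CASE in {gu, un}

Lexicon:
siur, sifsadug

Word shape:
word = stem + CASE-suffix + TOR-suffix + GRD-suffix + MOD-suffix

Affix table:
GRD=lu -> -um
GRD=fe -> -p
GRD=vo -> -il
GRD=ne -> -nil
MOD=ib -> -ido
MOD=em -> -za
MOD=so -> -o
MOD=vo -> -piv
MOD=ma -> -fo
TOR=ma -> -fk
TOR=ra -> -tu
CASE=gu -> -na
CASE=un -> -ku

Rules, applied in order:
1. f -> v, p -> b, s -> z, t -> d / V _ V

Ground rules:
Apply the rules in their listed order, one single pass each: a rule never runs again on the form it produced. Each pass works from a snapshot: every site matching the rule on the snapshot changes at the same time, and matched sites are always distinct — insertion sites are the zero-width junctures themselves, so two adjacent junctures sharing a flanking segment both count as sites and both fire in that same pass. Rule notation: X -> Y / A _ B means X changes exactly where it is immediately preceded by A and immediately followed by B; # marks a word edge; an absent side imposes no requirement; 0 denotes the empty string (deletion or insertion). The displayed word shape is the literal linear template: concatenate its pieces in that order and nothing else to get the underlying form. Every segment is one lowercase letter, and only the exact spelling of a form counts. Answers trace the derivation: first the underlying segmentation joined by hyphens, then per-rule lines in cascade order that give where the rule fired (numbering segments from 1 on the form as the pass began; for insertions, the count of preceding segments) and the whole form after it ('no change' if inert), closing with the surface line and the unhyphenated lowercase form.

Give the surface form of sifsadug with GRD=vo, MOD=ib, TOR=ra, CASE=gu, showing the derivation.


underlying: sifsadug-na-tu-il-ido
1. f -> v, p -> b, s -> z, t -> d / V _ V: fires at position(s) 11: sifsadugnaduilido
surface: sifsadugnaduilido


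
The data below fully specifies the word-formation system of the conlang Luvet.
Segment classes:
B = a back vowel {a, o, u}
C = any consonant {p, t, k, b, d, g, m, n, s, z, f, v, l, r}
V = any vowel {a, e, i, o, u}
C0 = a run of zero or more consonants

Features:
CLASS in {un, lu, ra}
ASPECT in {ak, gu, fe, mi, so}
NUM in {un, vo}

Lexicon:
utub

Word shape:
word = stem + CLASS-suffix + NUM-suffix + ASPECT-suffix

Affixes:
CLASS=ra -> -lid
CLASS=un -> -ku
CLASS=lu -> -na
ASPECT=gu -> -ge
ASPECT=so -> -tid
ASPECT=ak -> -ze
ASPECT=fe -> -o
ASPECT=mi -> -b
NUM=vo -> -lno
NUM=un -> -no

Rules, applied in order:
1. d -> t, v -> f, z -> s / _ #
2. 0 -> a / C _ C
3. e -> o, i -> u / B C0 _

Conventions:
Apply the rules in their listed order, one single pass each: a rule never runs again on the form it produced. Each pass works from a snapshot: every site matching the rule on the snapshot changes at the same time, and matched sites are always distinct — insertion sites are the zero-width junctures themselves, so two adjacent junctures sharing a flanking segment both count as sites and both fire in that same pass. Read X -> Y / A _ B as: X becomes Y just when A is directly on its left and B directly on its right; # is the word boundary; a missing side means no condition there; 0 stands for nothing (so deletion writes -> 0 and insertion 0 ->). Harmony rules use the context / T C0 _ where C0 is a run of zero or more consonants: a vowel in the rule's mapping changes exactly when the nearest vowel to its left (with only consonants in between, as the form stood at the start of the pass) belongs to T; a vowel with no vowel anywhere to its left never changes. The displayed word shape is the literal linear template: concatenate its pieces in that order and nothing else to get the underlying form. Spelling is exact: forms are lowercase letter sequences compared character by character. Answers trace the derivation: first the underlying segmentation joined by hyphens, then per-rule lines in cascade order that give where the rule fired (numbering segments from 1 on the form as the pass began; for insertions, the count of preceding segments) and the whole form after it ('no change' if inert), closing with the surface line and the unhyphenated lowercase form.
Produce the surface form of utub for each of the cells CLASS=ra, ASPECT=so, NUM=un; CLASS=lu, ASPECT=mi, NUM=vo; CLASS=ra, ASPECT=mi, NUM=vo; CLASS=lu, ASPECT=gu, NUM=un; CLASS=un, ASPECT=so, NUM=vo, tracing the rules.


cell CLASS=ra, ASPECT=so, NUM=un:
underlying: utub-lid-no-tid
1. d -> t, v -> f, z -> s / _ #: fires at position(s) 12: utublidnotit
2. 0 -> a / C _ C: inserts after position(s) 4, 7: utubalidanotit
3. e -> o, i -> u / B C0 _: fires at position(s) 7, 13: utubaludanotut
surface: utubaludanotut

cell CLASS=lu, ASPECT=mi, NUM=vo:
underlying: utub-na-lno-b
1. d -> t, v -> f, z -> s / _ #: no change
2. 0 -> a / C _ C: inserts after position(s) 4, 7: utubanalanob
3. e -> o, i -> u / B C0 _: no change
surface: utubanalanob

cell CLASS=ra, ASPECT=mi, NUM=vo:
underlying: utub-lid-lno-b
1. d -> t, v -> f, z -> s / _ #: no change
2. 0 -> a / C _ C: inserts after position(s) 4, 7, 8: utubalidalanob
3. e -> o, i -> u / B C0 _: fires at position(s) 7: utubaludalanob
surface: utubaludalanob

cell CLASS=lu, ASPECT=gu, NUM=un:
underlying: utub-na-no-ge
1. d -> t, v -> f, z -> s / _ #: no change
2. 0 -> a / C _ C: inserts after position(s) 4: utubananoge
3. e -> o, i -> u / B C0 _: fires at position(s) 11: utubananogo
surface: utubananogo

cell CLASS=un, ASPECT=so, NUM=vo:
underlying: utub-ku-lno-tid
1. d -> t, v -> f, z -> s / _ #: fires at position(s) 12: utubkulnotit
2. 0 -> a / C _ C: inserts after position(s) 4, 7: utubakulanotit
3. e -> o, i -> u / B C0 _: fires at position(s) 13: utubakulanotut
surface: utubakulanotut


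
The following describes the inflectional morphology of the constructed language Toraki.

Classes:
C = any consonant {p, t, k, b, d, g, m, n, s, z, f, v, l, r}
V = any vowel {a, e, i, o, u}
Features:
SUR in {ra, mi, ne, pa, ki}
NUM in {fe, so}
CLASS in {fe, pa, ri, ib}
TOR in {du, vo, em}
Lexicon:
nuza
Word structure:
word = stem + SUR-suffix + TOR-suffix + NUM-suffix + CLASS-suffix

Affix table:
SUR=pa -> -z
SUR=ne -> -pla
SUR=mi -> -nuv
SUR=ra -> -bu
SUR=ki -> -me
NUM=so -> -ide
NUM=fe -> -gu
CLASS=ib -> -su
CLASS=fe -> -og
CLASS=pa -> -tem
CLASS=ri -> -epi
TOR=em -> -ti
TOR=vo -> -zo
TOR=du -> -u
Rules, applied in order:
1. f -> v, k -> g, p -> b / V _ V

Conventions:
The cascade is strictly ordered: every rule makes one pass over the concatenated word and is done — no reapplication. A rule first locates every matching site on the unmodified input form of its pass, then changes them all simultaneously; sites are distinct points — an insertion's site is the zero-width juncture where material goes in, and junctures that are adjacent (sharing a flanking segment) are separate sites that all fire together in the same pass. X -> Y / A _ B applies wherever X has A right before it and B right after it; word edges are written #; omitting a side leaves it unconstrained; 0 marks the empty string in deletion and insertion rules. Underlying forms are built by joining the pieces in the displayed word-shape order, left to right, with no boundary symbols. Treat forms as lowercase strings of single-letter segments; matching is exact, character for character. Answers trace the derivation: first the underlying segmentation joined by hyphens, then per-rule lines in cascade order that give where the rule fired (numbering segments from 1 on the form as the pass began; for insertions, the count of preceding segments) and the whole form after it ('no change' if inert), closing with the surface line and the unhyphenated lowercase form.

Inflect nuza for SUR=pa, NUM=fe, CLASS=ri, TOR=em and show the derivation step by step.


underlying: nuza-z-ti-gu-epi
1. f -> v, k -> g, p -> b / V _ V: fires at position(s) 11: nuzaztiguebi
surface: nuzaztiguebi


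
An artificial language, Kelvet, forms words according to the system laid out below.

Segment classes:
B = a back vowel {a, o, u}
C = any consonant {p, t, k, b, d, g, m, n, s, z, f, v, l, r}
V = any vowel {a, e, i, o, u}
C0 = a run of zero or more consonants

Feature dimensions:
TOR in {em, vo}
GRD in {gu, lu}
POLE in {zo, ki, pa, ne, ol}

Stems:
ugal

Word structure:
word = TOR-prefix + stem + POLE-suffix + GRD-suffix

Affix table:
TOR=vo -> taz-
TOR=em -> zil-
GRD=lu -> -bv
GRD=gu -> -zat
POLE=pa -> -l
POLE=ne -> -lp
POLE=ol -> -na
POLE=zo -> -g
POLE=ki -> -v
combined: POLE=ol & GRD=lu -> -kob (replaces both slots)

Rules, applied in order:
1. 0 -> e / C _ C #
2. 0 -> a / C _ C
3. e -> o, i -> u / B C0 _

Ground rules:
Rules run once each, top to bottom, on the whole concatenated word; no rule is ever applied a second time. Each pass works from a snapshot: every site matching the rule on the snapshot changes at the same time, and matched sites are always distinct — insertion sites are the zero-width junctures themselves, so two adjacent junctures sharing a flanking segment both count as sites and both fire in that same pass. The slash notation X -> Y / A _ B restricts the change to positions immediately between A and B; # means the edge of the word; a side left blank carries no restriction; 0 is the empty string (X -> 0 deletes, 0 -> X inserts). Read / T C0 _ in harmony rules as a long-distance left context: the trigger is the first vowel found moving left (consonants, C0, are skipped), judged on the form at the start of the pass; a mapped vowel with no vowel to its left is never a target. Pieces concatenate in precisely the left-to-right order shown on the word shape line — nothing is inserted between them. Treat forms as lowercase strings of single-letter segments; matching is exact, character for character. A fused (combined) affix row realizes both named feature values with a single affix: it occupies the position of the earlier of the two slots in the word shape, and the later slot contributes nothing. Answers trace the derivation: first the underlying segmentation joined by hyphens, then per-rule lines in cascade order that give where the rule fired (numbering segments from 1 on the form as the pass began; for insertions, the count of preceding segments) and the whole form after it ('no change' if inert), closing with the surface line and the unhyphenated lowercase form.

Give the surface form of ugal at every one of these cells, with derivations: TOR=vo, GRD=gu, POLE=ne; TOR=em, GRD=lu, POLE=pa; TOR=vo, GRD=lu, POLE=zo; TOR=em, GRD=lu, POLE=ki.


cell TOR=vo, GRD=gu, POLE=ne:
underlying: taz-ugal-lp-zat
1. 0 -> e / C _ C #: no change
2. 0 -> a / C _ C: inserts after position(s) 7, 8, 9: tazugalalapazat
3. e -> o, i -> u / B C0 _: no change
surface: tazugalalapazat

cell TOR=em, GRD=lu, POLE=pa:
underlying: zil-ugal-l-bv
1. 0 -> e / C _ C #: inserts after position(s) 9: zilugallbev
2. 0 -> a / C _ C: inserts after position(s) 7, 8: zilugalalabev
3. e -> o, i -> u / B C0 _: fires at position(s) 12: zilugalalabov
surface: zilugalalabov

cell TOR=vo, GRD=lu, POLE=zo:
underlying: taz-ugal-g-bv
1. 0 -> e / C _ C #: inserts after position(s) 9: tazugalgbev
2. 0 -> a / C _ C: inserts after position(s) 7, 8: tazugalagabev
3. e -> o, i -> u / B C0 _: fires at position(s) 12: tazugalagabov
surface: tazugalagabov

cell TOR=em, GRD=lu, POLE=ki:
underlying: zil-ugal-v-bv
1. 0 -> e / C _ C #: inserts after position(s) 9: zilugalvbev
2. 0 -> a / C _ C: inserts after position(s) 7, 8: zilugalavabev
3. e -> o, i -> u / B C0 _: fires at position(s) 12: zilugalavabov
surface: zilugalavabov


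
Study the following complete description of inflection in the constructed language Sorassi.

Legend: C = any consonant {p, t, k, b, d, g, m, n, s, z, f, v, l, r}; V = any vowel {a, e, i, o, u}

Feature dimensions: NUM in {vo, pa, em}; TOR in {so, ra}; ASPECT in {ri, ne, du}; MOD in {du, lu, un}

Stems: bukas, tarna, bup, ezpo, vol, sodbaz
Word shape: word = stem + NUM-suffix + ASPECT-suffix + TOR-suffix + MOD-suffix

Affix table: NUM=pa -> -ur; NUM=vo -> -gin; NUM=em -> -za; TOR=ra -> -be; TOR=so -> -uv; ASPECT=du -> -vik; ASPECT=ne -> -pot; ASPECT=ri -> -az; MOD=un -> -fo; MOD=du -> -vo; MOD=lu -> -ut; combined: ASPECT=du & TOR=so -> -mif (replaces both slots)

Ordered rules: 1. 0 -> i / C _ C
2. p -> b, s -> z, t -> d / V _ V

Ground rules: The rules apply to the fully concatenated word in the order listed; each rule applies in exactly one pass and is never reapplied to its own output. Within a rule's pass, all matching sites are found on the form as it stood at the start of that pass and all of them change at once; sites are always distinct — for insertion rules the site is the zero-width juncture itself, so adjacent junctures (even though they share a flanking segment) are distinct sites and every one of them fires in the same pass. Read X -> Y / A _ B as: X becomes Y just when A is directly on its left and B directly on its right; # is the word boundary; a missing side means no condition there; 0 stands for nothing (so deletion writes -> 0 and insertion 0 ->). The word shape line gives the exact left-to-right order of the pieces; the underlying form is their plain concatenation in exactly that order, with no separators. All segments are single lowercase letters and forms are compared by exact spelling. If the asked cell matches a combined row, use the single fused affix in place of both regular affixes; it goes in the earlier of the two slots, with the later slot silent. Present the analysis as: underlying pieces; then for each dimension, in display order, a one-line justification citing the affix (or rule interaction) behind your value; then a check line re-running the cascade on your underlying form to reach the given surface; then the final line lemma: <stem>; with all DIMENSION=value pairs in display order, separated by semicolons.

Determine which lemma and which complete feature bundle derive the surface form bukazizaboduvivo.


underlying: bukas-za-pot-uv-vo
NUM=em - signalled by the affix -za
TOR=so - signalled by the affix -uv
ASPECT=ne - signalled by the affix -pot
MOD=du - signalled by the affix -vo
check: bukaszapotuvvo -> bukasizapotuvivo -> bukazizaboduvivo
lemma: bukas; NUM=em; TOR=so; ASPECT=ne; MOD=du
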